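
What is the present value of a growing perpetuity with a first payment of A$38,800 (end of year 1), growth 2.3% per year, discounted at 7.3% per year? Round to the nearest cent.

A$776,000.00

PV = PMT / (i − g) = 38800 / (0.073 − 0.023) = 38800 / 0.050000 = 776,000.0000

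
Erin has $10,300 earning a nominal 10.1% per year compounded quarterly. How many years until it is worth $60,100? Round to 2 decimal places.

17.68 years

Periodic rate i = 0.101/4 = 0.02525.
n = ln(60100/10300) / ln(1+0.02525) = ln(5.83495) / 0.024936 = 70.7343 quarters
= 70.7343/4 years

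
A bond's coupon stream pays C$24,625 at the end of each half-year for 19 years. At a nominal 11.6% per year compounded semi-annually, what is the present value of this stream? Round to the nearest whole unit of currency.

C$374,739

i = 0.116/2 = 0.058 per half-year; n = 19·2 = 38.
PV = 24625 × [1 − (1+0.058)^(−38)] / 0.058 = 24625 × 15.217817 = 374,738.7377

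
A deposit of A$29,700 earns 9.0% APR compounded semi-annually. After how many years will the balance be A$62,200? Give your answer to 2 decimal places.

Periodic rate i = 0.09/2 = 0.045.
n = ln(62200/29700) / ln(1+0.045) = ln(2.09428) / 0.044017 = 16.7937 half-years
= 16.7937/2 years

8.40 years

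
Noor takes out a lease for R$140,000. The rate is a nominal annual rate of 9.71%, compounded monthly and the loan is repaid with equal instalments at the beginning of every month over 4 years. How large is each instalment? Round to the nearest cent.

With 12 periods per year: i = 0.00809167, n = 48.
Annuity-PV factor × (1+i) = 39.966304; PMT = 140000 / 39.966304 = 3,502.9509

R$3,502.95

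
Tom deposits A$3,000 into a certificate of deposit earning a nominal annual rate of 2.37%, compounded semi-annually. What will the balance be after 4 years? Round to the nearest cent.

Periodic rate i = 0.0237/2 = 0.01185; n = 4 × 2 = 8 periods.
FV = PV·(1+i)^n = 3,000 × 1.098826 = 3,296.4792

A$3,296.48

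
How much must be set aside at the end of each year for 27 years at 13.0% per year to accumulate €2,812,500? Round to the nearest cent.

€14,003.64

PMT = 2.8125e+06 / ( [(1+0.13)^27 − 1] / 0.13 ) = 2.8125e+06 / 200.840611 = 14,003.6419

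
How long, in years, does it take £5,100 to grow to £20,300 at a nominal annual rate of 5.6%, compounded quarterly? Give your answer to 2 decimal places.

24.84 years

Periodic rate i = 0.056/4 = 0.014.
n = ln(20300/5100) / ln(1+0.014) = ln(3.98039) / 0.013903 = 99.3591 quarters
= 99.3591/4 years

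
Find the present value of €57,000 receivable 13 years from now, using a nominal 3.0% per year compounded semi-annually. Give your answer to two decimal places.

€38,704.17

With 2 periods per year: i = 0.015, n = 26.
PV = FV·(1+i)^(−n) = 57,000 × 0.679021 = 38,704.1699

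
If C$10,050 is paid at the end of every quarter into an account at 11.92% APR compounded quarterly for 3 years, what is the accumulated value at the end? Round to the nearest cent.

C$142,467.95

With 4 periods per year: i = 0.0298, n = 12.
FV = 10050 × [(1+0.0298)^12 − 1] / 0.0298 = 10050 × 14.175915 = 142,467.9472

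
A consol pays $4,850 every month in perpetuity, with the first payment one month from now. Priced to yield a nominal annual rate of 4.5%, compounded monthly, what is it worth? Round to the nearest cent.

Periodic rate i = 0.045/12 = 0.00375.
PV = PMT / i = 4850 / 0.00375 = 1,293,333.3333

$1,293,333.33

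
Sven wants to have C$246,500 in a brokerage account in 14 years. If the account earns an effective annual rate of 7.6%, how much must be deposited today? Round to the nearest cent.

C$88,398.55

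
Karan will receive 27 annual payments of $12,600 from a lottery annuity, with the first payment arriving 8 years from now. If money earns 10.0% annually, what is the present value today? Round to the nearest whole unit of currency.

PV at t=7 (ordinary 27-year annuity): 12600 × a(27|0.1) = 12600 × 9.237223 = 116,389.0118
Discount back 7 years: 116,389.0118 × (1+0.1)^(−7) = 116,389.0118 × 0.513158 = 59,725.9663

$59,726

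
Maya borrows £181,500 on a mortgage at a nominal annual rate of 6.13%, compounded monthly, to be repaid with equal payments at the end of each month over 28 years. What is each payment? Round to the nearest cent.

i = 0.0613/12 = 0.00510833 per month; n = 28·12 = 336.
PMT = 181500 / ( [1 − (1+0.00510833)^(−336)] / 0.00510833 ) = 181500 / 160.424370 = 1,131.3742

£1,131.37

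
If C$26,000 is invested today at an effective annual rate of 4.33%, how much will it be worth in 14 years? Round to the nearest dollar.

26,000 × (1+0.0433)^14 = 26,000 × 1.810210 = 47,065.4539

C$47,065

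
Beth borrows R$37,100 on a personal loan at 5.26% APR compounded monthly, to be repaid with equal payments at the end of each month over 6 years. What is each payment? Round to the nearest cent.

R$601.98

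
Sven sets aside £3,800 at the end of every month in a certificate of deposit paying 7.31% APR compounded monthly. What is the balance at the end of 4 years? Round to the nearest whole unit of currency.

£211,127

i = 0.0731/12 = 0.00609167 per month; n = 4·12 = 48.
FV = PMT · [(1+i)^n − 1] / i = 3800 · 55.559677 = 211,126.7721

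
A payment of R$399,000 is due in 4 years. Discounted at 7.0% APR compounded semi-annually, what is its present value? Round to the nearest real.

R$303,005

i = 0.07/2 = 0.035 per half-year; n = 4·2 = 8.
PV = FV·(1+i)^(−n) = 399,000 × 0.759412 = 303,005.2109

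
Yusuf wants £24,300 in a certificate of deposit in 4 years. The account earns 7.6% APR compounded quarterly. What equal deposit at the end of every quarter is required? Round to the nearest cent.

£1,313.85

With 4 periods per year: i = 0.019, n = 16.
FV-annuity factor = 18.495233; PMT = 24300 / 18.495233 = 1,313.8521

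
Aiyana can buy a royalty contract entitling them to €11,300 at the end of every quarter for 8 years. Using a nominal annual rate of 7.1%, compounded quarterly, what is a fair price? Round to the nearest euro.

i = 0.071/4 = 0.01775 per quarter; n = 8·4 = 32.
Annuity factor a(32|0.01775) = 24.254207; PV = 11300 × 24.254207 = 274,072.5374

€274,073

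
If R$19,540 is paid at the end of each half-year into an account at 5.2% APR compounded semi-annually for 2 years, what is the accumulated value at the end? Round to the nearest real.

R$81,261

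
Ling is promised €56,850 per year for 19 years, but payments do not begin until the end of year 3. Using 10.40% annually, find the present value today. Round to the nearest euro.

€380,051

Value one period before first payment (t=2): 56850 × [1 − (1+0.104)^(−19)] / 0.104 = 56850 × 8.147965 = 463,211.8206
PV₀ = 463,211.8206 / (1+0.104)^2 = 463,211.8206 / 1.218816 = 380,050.6562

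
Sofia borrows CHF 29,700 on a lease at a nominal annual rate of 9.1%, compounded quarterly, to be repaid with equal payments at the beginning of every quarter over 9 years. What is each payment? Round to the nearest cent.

CHF 1,190.22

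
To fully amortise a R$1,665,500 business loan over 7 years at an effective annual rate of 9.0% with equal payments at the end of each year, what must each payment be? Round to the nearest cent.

Annuity-PV factor = 5.032953; PMT = 1.6655e+06 / 5.032953 = 330,919.0558

R$330,919.06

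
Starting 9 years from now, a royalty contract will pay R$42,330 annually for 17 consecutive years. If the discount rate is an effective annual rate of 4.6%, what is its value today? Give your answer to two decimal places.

Value one period before first payment (t=8): 42330 × [1 − (1+0.046)^(−17)] / 0.046 = 42330 × 11.618594 = 491,815.0854
PV₀ = 491,815.0854 / (1+0.046)^8 = 491,815.0854 / 1.433024 = 343,200.8616

R$343,200.86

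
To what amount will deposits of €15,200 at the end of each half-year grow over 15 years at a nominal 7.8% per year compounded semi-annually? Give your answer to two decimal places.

Periodic rate i = 0.078/2 = 0.039; n = 15 × 2 = 30 periods.
Accumulation factor s(30|0.039) = 55.157199; FV = 15200 × 55.157199 = 838,389.4289

€838,389.43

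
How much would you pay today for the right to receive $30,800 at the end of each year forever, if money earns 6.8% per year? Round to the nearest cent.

$452,941.18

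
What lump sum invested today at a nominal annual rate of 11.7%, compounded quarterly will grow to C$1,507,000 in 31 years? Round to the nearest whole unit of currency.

C$42,221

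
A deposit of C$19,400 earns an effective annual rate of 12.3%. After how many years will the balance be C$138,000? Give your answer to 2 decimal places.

16.91 years

n = ln(138000/19400) / ln(1+0.123) = ln(7.11340) / 0.116004 = 16.9131 years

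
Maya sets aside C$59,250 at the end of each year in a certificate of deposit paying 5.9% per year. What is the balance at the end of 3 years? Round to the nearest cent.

FV = PMT · [(1+i)^n − 1] / i = 59250 · 3.180481 = 188,443.4992

C$188,443.50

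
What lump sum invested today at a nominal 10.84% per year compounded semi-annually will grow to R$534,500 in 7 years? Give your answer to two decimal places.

R$255,285.14

With 2 periods per year: i = 0.0542, n = 14.
PV = 534,500 / (1 + 0.0542)^14 = 534,500 / 2.093737 = 255,285.1445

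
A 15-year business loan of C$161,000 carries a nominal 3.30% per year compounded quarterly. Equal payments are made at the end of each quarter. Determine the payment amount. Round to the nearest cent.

Periodic rate i = 0.033/4 = 0.00825; n = 15 × 4 = 60 periods.
Annuity-PV factor = 47.174542; PMT = 161000 / 47.174542 = 3,412.8577

C$3,412.86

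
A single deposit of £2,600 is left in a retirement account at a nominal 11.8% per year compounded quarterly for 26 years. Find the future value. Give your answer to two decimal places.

£53,470.45

i = 0.118/4 = 0.0295 per quarter; n = 26·4 = 104.
2,600 × (1+0.0295)^104 = 2,600 × 20.565558 = 53,470.4510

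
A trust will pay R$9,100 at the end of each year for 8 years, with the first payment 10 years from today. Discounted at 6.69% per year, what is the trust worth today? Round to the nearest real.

R$30,707

Value one period before first payment (t=9): 9100 × [1 − (1+0.0669)^(−8)] / 0.0669 = 9100 × 6.043703 = 54,997.7010
PV₀ = 54,997.7010 / (1+0.0669)^9 = 54,997.7010 / 1.791074 = 30,706.5553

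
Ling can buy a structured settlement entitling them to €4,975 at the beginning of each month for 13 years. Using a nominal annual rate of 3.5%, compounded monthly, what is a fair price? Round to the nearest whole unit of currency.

Periodic rate i = 0.035/12 = 0.00291667; n = 13 × 12 = 156 periods.
PV = 4975 × [1 − (1+0.00291667)^(−156)] / 0.00291667 × (1+i) = 4975 × 125.553152 = 624,626.9333
(Beginning-of-period payments → annuity-due factor ×(1+i).)

€624,627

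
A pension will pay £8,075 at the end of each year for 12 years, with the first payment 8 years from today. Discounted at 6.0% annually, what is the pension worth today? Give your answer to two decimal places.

Value one period before first payment (t=7): 8075 × [1 − (1+0.06)^(−12)] / 0.06 = 8075 × 8.383844 = 67,699.5398
Discount back 7 years: 67,699.5398 × (1+0.06)^(−7) = 67,699.5398 × 0.665057 = 45,024.0605

£45,024.06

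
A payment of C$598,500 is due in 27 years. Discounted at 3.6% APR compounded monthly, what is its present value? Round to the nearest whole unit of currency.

C$226,758

Periodic rate i = 0.036/12 = 0.003; n = 27 × 12 = 324 periods.
PV = FV·(1+i)^(−n) = 598,500 × 0.378877 = 226,757.6023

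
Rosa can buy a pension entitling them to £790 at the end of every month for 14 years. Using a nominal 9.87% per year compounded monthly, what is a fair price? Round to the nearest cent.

£71,791.61

With 12 periods per year: i = 0.008225, n = 168.
PV = 790 × [1 − (1+0.008225)^(−168)] / 0.008225 = 790 × 90.875450 = 71,791.6056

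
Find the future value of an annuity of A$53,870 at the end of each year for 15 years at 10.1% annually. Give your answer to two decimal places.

A$1,725,213.19

FV = PMT · [(1+i)^n − 1] / i = 53870 · 32.025491 = 1,725,213.1862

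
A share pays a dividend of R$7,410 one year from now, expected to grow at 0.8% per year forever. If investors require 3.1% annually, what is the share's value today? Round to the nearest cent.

R$322,173.91

PV = D₁/(r − g) = 7410/(0.031 − 0.008) = 322,173.9130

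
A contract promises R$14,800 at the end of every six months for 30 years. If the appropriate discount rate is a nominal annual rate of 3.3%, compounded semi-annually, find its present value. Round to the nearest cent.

i = 0.033/2 = 0.0165 per half-year; n = 30·2 = 60.
PV = 14800 × [1 − (1+0.0165)^(−60)] / 0.0165 = 14800 × 37.903592 = 560,973.1666

R$560,973.17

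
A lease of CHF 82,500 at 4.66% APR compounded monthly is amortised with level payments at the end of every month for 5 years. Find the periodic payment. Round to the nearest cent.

CHF 1,544.06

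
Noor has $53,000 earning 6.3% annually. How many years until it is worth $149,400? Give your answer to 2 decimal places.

n = ln(149400/53000) / ln(1+0.063) = ln(2.81887) / 0.061095 = 16.9627 years

16.96 years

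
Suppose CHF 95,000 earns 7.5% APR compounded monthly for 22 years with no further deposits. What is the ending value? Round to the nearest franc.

CHF 492,130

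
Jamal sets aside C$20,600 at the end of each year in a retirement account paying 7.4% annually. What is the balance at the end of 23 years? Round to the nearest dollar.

C$1,159,539

FV = 20600 × [(1+0.074)^23 − 1] / 0.074 = 20600 × 56.288307 = 1,159,539.1307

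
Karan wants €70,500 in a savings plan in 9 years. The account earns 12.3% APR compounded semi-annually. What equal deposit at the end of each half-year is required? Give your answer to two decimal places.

€2,248.92

With 2 periods per year: i = 0.0615, n = 18.
PMT = 70500 / ( [(1+0.0615)^18 − 1] / 0.0615 ) = 70500 / 31.348377 = 2,248.9203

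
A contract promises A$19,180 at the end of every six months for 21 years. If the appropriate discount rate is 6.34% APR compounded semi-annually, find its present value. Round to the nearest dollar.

A$441,913

i = 0.0634/2 = 0.0317 per half-year; n = 21·2 = 42.
PV = PMT · [1 − (1+i)^(−n)] / i = 19180 · 23.040304 = 441,913.0283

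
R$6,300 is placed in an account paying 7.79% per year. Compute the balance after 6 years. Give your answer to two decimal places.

FV = 6,300 × (1 + 0.0779)^6 = 9,881.2385

R$9,881.24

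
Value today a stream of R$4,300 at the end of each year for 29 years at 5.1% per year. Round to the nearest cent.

R$64,387.75

PV = PMT · [1 − (1+i)^(−n)] / i = 4300 · 14.973896 = 64,387.7535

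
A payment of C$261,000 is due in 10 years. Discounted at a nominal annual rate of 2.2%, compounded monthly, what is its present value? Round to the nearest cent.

C$209,499.60

Periodic rate i = 0.022/12 = 0.00183333; n = 10 × 12 = 120 periods.
Discount factor = (1+0.00183333)^(−120) = 0.802680; PV = 261,000 × 0.802680 = 209,499.5995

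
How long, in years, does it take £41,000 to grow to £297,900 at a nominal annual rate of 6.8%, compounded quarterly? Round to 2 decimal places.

29.41 years

Periodic rate i = 0.068/4 = 0.017.
n = ln(297900/41000) / ln(1+0.017) = ln(7.26585) / 0.016857 = 117.6468 quarters
= 117.6468/4 years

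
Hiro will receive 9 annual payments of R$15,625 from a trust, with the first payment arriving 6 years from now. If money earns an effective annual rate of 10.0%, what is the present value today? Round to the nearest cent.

PV at t=5 (ordinary 9-year annuity): 15625 × a(9|0.1) = 15625 × 5.759024 = 89,984.7471
PV₀ = 89,984.7471 / (1+0.1)^5 = 89,984.7471 / 1.610510 = 55,873.4482

R$55,873.45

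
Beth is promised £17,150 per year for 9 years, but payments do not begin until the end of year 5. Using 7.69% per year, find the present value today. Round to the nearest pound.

£80,695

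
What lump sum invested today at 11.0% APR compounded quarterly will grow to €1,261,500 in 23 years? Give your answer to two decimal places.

Periodic rate i = 0.11/4 = 0.0275; n = 23 × 4 = 92 periods.
Discount factor = (1+0.0275)^(−92) = 0.082427; PV = 1,261,500 × 0.082427 = 103,982.1623

€103,982.16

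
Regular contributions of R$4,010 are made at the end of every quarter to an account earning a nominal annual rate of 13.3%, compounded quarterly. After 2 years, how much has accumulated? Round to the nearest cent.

i = 0.133/4 = 0.03325 per quarter; n = 2·4 = 8.
Accumulation factor s(8|0.03325) = 8.995554; FV = 4010 × 8.995554 = 36,072.1727

R$36,072.17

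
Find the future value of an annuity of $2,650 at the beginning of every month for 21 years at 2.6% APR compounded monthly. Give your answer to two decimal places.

$889,037.51

Periodic rate i = 0.026/12 = 0.00216667; n = 21 × 12 = 252 periods.
FV = 2650 × [(1+0.00216667)^252 − 1] / 0.00216667 × (1+i) = 2650 × 335.485853 = 889,037.5110
(annuity-due: payments at period start, so ×(1+i).)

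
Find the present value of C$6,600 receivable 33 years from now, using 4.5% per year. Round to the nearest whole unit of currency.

C$1,544

Discount factor = (1+0.045)^(−33) = 0.233971; PV = 6,600 × 0.233971 = 1,544.2100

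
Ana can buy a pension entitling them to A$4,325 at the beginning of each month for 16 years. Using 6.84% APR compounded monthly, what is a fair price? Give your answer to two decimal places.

i = 0.0684/12 = 0.0057 per month; n = 16·12 = 192.
PV = 4325 × [1 − (1+0.0057)^(−192)] / 0.0057 × (1+i) = 4325 × 117.193669 = 506,862.6199
(Beginning-of-period payments → annuity-due factor ×(1+i).)

A$506,862.62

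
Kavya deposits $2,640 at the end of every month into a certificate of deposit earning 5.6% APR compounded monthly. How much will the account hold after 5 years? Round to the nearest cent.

With 12 periods per year: i = 0.00466667, n = 60.
FV = 2640 × [(1+0.00466667)^60 − 1] / 0.00466667 = 2640 × 69.057499 = 182,311.7970

$182,311.80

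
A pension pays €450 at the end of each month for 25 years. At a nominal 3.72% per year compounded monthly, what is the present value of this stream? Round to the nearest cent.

€87,804.92

With 12 periods per year: i = 0.0031, n = 300.
Annuity factor a(300|0.0031) = 195.122034; PV = 450 × 195.122034 = 87,804.9152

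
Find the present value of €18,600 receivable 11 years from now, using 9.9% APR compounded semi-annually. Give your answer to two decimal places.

€6,425.39

With 2 periods per year: i = 0.0495, n = 22.
PV = FV·(1+i)^(−n) = 18,600 × 0.345451 = 6,425.3857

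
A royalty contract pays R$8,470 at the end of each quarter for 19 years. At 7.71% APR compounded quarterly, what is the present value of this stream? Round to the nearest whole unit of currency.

i = 0.0771/4 = 0.019275 per quarter; n = 19·4 = 76.
PV = PMT · [1 − (1+i)^(−n)] / i = 8470 · 39.722697 = 336,451.2471

R$336,451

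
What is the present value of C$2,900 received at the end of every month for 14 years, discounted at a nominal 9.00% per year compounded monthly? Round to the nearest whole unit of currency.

C$276,470

With 12 periods per year: i = 0.0075, n = 168.
PV = 2900 × [1 − (1+0.0075)^(−168)] / 0.0075 = 2900 × 95.334564 = 276,470.2364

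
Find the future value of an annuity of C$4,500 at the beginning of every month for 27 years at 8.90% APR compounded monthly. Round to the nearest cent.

With 12 periods per year: i = 0.00741667, n = 324.
FV = PMT · [(1+i)^n − 1] / i × (1+i) = 4500 · 1352.703324 = 6,087,164.9598
Payments are at the start of each period, so multiply by (1+i).

C$6,087,164.96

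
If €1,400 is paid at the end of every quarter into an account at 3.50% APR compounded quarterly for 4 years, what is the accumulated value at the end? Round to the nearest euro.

€23,932

With 4 periods per year: i = 0.00875, n = 16.
Accumulation factor s(16|0.00875) = 17.094120; FV = 1400 × 17.094120 = 23,931.7684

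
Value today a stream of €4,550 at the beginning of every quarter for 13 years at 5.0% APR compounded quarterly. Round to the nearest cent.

€175,373.29

Periodic rate i = 0.05/4 = 0.0125; n = 13 × 4 = 52 periods.
PV = PMT · [1 − (1+i)^(−n)] / i × (1+i) = 4550 · 38.543581 = 175,373.2935
Payments are at the start of each period, so multiply by (1+i).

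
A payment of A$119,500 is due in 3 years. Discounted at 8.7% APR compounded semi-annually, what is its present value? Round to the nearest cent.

A$92,557.83

With 2 periods per year: i = 0.0435, n = 6.
Discount factor = (1+0.0435)^(−6) = 0.774543; PV = 119,500 × 0.774543 = 92,557.8344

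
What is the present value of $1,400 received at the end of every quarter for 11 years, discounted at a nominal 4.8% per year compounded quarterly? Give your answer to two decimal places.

Periodic rate i = 0.048/4 = 0.012; n = 11 × 4 = 44 periods.
Annuity factor a(44|0.012) = 34.030009; PV = 1400 × 34.030009 = 47,642.0125

$47,642.01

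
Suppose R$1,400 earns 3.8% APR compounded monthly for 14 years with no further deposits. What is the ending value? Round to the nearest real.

i = 0.038/12 = 0.00316667 per month; n = 14·12 = 168.
FV = 1,400 × (1 + 0.00316667)^168 = 2,381.2646

R$2,381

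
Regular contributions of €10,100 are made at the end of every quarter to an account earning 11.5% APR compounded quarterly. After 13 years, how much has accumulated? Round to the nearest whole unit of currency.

i = 0.115/4 = 0.02875 per quarter; n = 13·4 = 52.
Accumulation factor s(52|0.02875) = 117.088184; FV = 10100 × 117.088184 = 1,182,590.6537

€1,182,591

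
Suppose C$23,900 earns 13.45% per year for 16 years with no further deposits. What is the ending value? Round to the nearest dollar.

23,900 × (1+0.1345)^16 = 23,900 × 7.531336 = 179,998.9221

C$179,999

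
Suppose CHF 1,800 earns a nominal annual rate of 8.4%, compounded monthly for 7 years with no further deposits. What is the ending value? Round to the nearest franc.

CHF 3,234

Periodic rate i = 0.084/12 = 0.007; n = 7 × 12 = 84 periods.
1,800 × (1+0.007)^84 = 1,800 × 1.796700 = 3,234.0597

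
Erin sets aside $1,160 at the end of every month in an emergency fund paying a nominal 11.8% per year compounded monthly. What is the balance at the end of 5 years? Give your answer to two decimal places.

Periodic rate i = 0.118/12 = 0.00983333; n = 5 × 12 = 60 periods.
Accumulation factor s(60|0.00983333) = 81.233582; FV = 1160 × 81.233582 = 94,230.9545

$94,230.95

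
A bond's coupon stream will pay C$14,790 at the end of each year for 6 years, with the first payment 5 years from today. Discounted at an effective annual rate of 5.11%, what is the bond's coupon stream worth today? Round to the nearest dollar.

PV at t=4 (ordinary 6-year annuity): 14790 × a(6|0.0511) = 14790 × 5.057886 = 74,806.1267
Discount back 4 years: 74,806.1267 × (1+0.0511)^(−4) = 74,806.1267 × 0.819264 = 61,285.9643

C$61,286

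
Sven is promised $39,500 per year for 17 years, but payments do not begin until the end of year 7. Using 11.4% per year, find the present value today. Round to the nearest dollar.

$152,364

Value one period before first payment (t=6): 39500 × [1 − (1+0.114)^(−17)] / 0.114 = 39500 × 7.372191 = 291,201.5578
Discount back 6 years: 291,201.5578 × (1+0.114)^(−6) = 291,201.5578 × 0.523225 = 152,364.0643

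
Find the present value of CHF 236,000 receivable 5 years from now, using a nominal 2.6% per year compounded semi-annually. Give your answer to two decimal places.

i = 0.026/2 = 0.013 per half-year; n = 5·2 = 10.
PV = FV·(1+i)^(−n) = 236,000 × 0.878831 = 207,404.2013

CHF 207,404.20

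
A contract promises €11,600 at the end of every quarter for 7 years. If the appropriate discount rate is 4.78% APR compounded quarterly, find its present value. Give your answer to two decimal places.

€274,667.53

With 4 periods per year: i = 0.01195, n = 28.
Annuity factor a(28|0.01195) = 23.678235; PV = 11600 × 23.678235 = 274,667.5260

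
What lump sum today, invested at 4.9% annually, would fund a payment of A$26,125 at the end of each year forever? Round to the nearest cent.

A$533,163.27

PV = PMT / i = 26125 / 0.049 = 533,163.2653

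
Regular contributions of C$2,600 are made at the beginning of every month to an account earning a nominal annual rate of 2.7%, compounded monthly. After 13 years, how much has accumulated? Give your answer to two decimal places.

i = 0.027/12 = 0.00225 per month; n = 13·12 = 156.
FV = 2600 × [(1+0.00225)^156 − 1] / 0.00225 × (1+i) = 2600 × 187.054310 = 486,341.2065
(annuity-due: payments at period start, so ×(1+i).)

C$486,341.21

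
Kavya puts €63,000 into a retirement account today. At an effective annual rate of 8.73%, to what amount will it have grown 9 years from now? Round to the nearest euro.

FV = 63,000 × (1 + 0.0873)^9 = 133,808.9127

€133,809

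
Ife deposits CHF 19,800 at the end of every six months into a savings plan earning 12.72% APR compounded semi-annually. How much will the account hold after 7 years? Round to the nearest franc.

CHF 426,761

Periodic rate i = 0.1272/2 = 0.0636; n = 7 × 2 = 14 periods.
FV = 19800 × [(1+0.0636)^14 − 1] / 0.0636 = 19800 × 21.553604 = 426,761.3502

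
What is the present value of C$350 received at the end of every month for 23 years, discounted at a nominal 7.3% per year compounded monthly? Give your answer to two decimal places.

C$46,745.90

i = 0.073/12 = 0.00608333 per month; n = 23·12 = 276.
PV = 350 × [1 − (1+0.00608333)^(−276)] / 0.00608333 = 350 × 133.559709 = 46,745.8981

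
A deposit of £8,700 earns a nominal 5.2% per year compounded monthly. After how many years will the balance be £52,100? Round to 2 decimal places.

Periodic rate i = 0.052/12 = 0.00433333.
n = ln(52100/8700) / ln(1+0.00433333) = ln(5.98851) / 0.004324 = 413.9347 months
= 413.9347/12 years

34.49 years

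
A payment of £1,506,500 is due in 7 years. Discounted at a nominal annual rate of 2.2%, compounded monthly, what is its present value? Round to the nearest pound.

Periodic rate i = 0.022/12 = 0.00183333; n = 7 × 12 = 84 periods.
Discount factor = (1+0.00183333)^(−84) = 0.857393; PV = 1,506,500 × 0.857393 = 1,291,662.4039

£1,291,662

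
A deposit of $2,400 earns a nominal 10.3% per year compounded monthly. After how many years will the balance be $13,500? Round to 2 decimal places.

Periodic rate i = 0.103/12 = 0.00858333.
n = ln(13500/2400) / ln(1+0.00858333) = ln(5.62500) / 0.008547 = 202.0920 months
= 202.0920/12 years

16.84 years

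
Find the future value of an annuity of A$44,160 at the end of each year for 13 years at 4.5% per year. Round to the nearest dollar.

A$757,782

Accumulation factor s(13|0.045) = 17.159913; FV = 44160 × 17.159913 = 757,781.7701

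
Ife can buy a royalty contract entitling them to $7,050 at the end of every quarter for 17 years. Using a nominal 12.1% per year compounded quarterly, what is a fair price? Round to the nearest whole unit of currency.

Periodic rate i = 0.121/4 = 0.03025; n = 17 × 4 = 68 periods.
PV = 7050 × [1 − (1+0.03025)^(−68)] / 0.03025 = 7050 × 28.700965 = 202,341.8016

$202,342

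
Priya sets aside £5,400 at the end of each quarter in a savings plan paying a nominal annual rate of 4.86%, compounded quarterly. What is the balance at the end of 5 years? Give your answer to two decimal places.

£121,423.47

i = 0.0486/4 = 0.01215 per quarter; n = 5·4 = 20.
FV = PMT · [(1+i)^n − 1] / i = 5400 · 22.485828 = 121,423.4717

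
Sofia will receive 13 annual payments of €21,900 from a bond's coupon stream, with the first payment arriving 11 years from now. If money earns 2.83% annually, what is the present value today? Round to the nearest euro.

€178,121

Value one period before first payment (t=10): 21900 × [1 − (1+0.0283)^(−13)] / 0.0283 = 21900 × 10.751511 = 235,458.0829
PV₀ = 235,458.0829 / (1+0.0283)^10 = 235,458.0829 / 1.321899 = 178,121.0496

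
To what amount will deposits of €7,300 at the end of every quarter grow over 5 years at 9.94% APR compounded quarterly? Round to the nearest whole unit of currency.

€186,195

With 4 periods per year: i = 0.02485, n = 20.
FV = 7300 × [(1+0.02485)^20 − 1] / 0.02485 = 7300 × 25.506123 = 186,194.6964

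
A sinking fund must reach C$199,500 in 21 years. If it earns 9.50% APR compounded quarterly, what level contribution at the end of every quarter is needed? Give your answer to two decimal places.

With 4 periods per year: i = 0.02375, n = 84.
FV-annuity factor = 260.324986; PMT = 199500 / 260.324986 = 766.3498

C$766.35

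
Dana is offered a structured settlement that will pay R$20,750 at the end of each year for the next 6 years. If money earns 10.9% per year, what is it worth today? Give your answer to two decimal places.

R$88,037.13

PV = 20750 × [1 − (1+0.109)^(−6)] / 0.109 = 20750 × 4.242753 = 88,037.1251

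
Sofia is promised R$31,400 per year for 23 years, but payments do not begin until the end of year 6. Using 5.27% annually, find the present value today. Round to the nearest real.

R$319,443

Value one period before first payment (t=5): 31400 × [1 − (1+0.0527)^(−23)] / 0.0527 = 31400 × 13.151846 = 412,967.9575
PV₀ = 412,967.9575 / (1+0.0527)^5 = 412,967.9575 / 1.292776 = 319,442.9009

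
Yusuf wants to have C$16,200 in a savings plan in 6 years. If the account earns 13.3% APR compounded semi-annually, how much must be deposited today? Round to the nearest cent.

C$7,481.43

i = 0.133/2 = 0.0665 per half-year; n = 6·2 = 12.
Discount factor = (1+0.0665)^(−12) = 0.461817; PV = 16,200 × 0.461817 = 7,481.4314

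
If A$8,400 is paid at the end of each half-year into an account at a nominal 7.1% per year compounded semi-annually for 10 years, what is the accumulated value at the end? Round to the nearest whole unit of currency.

i = 0.071/2 = 0.0355 per half-year; n = 10·2 = 20.
FV = PMT · [(1+i)^n − 1] / i = 8400 · 28.425419 = 238,773.5170

A$238,774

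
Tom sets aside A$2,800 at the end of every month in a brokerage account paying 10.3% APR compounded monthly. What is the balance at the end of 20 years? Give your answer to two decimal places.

With 12 periods per year: i = 0.00858333, n = 240.
Accumulation factor s(240|0.00858333) = 789.588529; FV = 2800 × 789.588529 = 2,210,847.8814

A$2,210,847.88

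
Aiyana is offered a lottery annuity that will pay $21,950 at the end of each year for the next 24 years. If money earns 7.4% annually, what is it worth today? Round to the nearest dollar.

$243,153

PV = PMT · [1 − (1+i)^(−n)] / i = 21950 · 11.077579 = 243,152.8690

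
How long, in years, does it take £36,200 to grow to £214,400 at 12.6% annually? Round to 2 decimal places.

n = ln(214400/36200) / ln(1+0.126) = ln(5.92265) / 0.118672 = 14.9891 years

14.99 years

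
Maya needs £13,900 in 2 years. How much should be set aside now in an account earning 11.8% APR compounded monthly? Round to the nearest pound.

i = 0.118/12 = 0.00983333 per month; n = 2·12 = 24.
Discount factor = (1+0.00983333)^(−24) = 0.790692; PV = 13,900 × 0.790692 = 10,990.6139

£10,991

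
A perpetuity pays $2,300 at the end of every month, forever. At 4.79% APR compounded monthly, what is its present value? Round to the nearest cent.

$576,200.42

Periodic rate i = 0.0479/12 = 0.00399167.
PV = PMT / i = 2300 / 0.00399167 = 576,200.4175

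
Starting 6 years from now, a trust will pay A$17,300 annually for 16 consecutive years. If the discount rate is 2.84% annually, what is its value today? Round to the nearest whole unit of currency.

PV at t=5 (ordinary 16-year annuity): 17300 × a(16|0.0284) = 17300 × 12.716134 = 219,989.1222
Discount back 5 years: 219,989.1222 × (1+0.0284)^(−5) = 219,989.1222 × 0.869340 = 191,245.3423

A$191,245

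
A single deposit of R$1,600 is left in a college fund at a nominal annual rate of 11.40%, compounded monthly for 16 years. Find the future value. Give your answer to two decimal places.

With 12 periods per year: i = 0.0095, n = 192.
1,600 × (1+0.0095)^192 = 1,600 × 6.143475 = 9,829.5594

R$9,829.56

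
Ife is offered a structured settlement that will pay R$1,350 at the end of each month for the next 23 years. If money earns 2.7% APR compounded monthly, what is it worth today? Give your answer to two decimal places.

i = 0.027/12 = 0.00225 per month; n = 23·12 = 276.
PV = 1350 × [1 − (1+0.00225)^(−276)] / 0.00225 = 1350 × 205.430322 = 277,330.9342

R$277,330.93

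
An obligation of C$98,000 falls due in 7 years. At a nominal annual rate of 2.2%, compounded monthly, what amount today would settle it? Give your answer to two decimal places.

C$84,024.50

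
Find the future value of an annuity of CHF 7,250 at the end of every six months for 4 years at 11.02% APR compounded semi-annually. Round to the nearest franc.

CHF 70,507

With 2 periods per year: i = 0.0551, n = 8.
FV = 7250 × [(1+0.0551)^8 − 1] / 0.0551 = 7250 × 9.725057 = 70,506.6637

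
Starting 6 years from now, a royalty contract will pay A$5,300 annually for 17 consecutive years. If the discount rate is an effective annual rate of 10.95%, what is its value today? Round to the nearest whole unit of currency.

A$23,868

PV at t=5 (ordinary 17-year annuity): 5300 × a(17|0.1095) = 5300 × 7.571353 = 40,128.1690
PV₀ = 40,128.1690 / (1+0.1095)^5 = 40,128.1690 / 1.681266 = 23,867.8231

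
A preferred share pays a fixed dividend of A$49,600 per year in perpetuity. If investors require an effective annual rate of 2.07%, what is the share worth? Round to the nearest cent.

PV = C/r = 49600/0.0207 = 2,396,135.2657

A$2,396,135.27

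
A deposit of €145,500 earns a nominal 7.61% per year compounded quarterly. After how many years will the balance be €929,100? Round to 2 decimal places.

24.59 years

Periodic rate i = 0.0761/4 = 0.019025.
(1+i)^n = 929100/145500 = 6.38557, so n = ln 6.38557 / ln 1.01903 = 98.3769 quarters
= 98.3769/4 years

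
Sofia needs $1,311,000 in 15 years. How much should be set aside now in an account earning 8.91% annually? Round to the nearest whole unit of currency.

$364,407

PV = 1,311,000 / (1 + 0.0891)^15 = 1,311,000 / 3.597629 = 364,406.6729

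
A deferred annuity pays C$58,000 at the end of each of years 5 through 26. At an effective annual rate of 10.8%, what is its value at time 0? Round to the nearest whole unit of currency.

C$319,002

PV at t=4 (ordinary 22-year annuity): 58000 × a(22|0.108) = 58000 × 8.289416 = 480,786.1326
Discount back 4 years: 480,786.1326 × (1+0.108)^(−4) = 480,786.1326 × 0.663500 = 319,001.6219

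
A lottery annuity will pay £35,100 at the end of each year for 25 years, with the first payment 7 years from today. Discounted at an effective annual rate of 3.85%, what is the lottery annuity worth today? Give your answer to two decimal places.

£444,140.07

PV at t=6 (ordinary 25-year annuity): 35100 × a(25|0.0385) = 35100 × 15.872738 = 557,133.1068
PV₀ = 557,133.1068 / (1+0.0385)^6 = 557,133.1068 / 1.254409 = 444,140.0748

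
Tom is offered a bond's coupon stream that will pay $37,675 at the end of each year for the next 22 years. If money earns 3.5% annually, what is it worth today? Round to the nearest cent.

$571,421.43

PV = PMT · [1 − (1+i)^(−n)] / i = 37675 · 15.167125 = 571,421.4282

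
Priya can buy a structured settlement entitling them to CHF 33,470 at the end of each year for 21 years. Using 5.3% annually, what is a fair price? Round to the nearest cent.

CHF 418,016.23

PV = 33470 × [1 − (1+0.053)^(−21)] / 0.053 = 33470 × 12.489281 = 418,016.2334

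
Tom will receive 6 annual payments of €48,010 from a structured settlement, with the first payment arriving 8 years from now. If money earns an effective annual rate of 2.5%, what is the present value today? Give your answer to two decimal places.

€222,468.47

Value one period before first payment (t=7): 48010 × [1 − (1+0.025)^(−6)] / 0.025 = 48010 × 5.508125 = 264,445.0986
PV₀ = 264,445.0986 / (1+0.025)^7 = 264,445.0986 / 1.188686 = 222,468.4680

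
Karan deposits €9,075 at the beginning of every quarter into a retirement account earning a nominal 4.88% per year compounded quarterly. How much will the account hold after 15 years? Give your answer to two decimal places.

€805,666.95

Periodic rate i = 0.0488/4 = 0.0122; n = 15 × 4 = 60 periods.
FV = 9075 × [(1+0.0122)^60 − 1] / 0.0122 × (1+i) = 9075 × 88.778727 = 805,666.9513
Payments are at the start of each period, so multiply by (1+i).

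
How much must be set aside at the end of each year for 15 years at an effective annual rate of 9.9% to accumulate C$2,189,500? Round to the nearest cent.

FV-annuity factor = 31.521684; PMT = 2.1895e+06 / 31.521684 = 69,460.1205

C$69,460.12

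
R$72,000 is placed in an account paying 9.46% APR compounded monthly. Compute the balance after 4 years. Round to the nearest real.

R$104,960

Periodic rate i = 0.0946/12 = 0.00788333; n = 4 × 12 = 48 periods.
FV = PV·(1+i)^n = 72,000 × 1.457782 = 104,960.3212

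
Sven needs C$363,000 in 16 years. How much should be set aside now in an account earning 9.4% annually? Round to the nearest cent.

C$86,224.26

PV = 363,000 / (1 + 0.094)^16 = 363,000 / 4.209952 = 86,224.2595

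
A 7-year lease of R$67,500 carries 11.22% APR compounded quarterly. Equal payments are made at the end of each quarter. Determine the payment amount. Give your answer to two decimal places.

R$3,512.07

i = 0.1122/4 = 0.02805 per quarter; n = 7·4 = 28.
PMT = 67500 / ( [1 − (1+0.02805)^(−28)] / 0.02805 ) = 67500 / 19.219454 = 3,512.0665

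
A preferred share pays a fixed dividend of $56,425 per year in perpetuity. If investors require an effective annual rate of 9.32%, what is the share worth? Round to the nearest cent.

PV = PMT / i = 56425 / 0.0932 = 605,418.4549

$605,418.45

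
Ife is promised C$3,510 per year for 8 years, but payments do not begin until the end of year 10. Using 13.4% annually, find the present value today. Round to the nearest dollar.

C$5,358

Value one period before first payment (t=9): 3510 × [1 − (1+0.134)^(−8)] / 0.134 = 3510 × 4.733767 = 16,615.5215
Discount back 9 years: 16,615.5215 × (1+0.134)^(−9) = 16,615.5215 × 0.322465 = 5,357.9232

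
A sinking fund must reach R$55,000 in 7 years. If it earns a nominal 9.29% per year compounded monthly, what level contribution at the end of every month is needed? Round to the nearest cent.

R$467.22

Periodic rate i = 0.0929/12 = 0.00774167; n = 7 × 12 = 84 periods.
FV-annuity factor = 117.716652; PMT = 55000 / 117.716652 = 467.2236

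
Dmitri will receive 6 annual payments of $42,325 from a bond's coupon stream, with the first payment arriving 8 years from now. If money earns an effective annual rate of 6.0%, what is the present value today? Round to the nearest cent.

$138,415.51

PV at t=7 (ordinary 6-year annuity): 42325 × a(6|0.06) = 42325 × 4.917324 = 208,125.7521
Discount back 7 years: 208,125.7521 × (1+0.06)^(−7) = 208,125.7521 × 0.665057 = 138,415.5120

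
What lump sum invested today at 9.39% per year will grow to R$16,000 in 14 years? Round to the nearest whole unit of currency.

R$4,554

PV = 16,000 / (1 + 0.0939)^14 = 16,000 / 3.513069 = 4,554.4220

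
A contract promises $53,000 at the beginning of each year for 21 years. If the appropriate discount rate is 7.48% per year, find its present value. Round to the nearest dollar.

$594,131

PV = PMT · [1 − (1+i)^(−n)] / i × (1+i) = 53000 · 11.210016 = 594,130.8379
(Beginning-of-period payments → annuity-due factor ×(1+i).)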